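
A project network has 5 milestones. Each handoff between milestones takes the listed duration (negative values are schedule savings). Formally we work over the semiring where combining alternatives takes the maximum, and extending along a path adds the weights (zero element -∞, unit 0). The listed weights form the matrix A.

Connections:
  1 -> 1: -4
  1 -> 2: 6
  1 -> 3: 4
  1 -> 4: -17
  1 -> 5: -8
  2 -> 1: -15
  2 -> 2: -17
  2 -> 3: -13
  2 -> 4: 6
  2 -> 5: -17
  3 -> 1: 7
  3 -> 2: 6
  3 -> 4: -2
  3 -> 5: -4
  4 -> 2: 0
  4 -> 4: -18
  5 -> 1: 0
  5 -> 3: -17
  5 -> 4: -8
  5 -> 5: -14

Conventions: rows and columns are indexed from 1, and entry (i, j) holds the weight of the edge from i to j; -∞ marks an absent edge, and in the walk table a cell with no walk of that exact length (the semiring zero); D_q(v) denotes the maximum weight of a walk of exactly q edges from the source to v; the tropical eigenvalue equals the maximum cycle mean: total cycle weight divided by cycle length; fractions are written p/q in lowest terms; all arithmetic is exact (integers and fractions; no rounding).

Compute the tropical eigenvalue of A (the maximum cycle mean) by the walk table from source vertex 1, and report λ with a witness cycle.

q=0: [0, -∞, -∞, -∞, -∞]
q=1: [-4, 6, 4, -17, -8]
q=2: [11, 10, 0, 12, 0]
q=3: [7, 17, 15, 16, 3]
q=4: [22, 21, 11, 23, 11]
q=5: [18, 28, 26, 27, 14]
Optimal cycle mean attained by: cycle 1->3->1, total 4 + 7, length 2.
Answer: λ = 11/2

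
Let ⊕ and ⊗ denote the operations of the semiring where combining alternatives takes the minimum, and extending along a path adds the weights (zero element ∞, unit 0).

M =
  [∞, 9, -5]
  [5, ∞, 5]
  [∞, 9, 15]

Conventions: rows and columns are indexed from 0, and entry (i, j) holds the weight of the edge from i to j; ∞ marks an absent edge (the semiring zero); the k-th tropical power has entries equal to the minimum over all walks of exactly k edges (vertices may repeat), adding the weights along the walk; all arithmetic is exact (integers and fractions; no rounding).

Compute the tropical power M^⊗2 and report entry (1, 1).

M^⊗2:
  [14, 4, 10]
  [∞, 14, 0]
  [14, 24, 14]
Key observation: the optimum is the walk 1->0->1, with weight 5 + 9 = 14.
Optimal value attained by: walk 1->0->1.
Answer: (M^⊗2)[1][1] = 14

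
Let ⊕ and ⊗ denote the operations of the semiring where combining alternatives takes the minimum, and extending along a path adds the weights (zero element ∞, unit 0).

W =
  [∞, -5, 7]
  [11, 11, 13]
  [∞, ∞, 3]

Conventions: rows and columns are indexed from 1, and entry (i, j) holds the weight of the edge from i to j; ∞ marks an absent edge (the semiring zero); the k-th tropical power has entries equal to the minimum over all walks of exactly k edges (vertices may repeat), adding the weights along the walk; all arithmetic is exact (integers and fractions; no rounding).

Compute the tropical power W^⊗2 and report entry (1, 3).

W^⊗2:
  [6, 6, 8]
  [22, 6, 16]
  [∞, ∞, 6]
Key observation: the optimum is the walk 1->2->3, with weight (-5) + 13 = 8.
Optimal value attained by: walk 1->2->3.
Answer: (W^⊗2)[1][3] = 8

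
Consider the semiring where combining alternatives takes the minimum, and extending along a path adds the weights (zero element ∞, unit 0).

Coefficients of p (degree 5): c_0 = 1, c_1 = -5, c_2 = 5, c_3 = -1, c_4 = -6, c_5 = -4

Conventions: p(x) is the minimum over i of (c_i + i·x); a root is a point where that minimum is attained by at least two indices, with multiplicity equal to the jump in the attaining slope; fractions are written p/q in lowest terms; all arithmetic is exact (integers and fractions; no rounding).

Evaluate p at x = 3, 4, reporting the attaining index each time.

p(3) = min(1+0·3=1, -5+1·3=-2, 5+2·3=11, -1+3·3=8, -6+4·3=6, -4+5·3=11) = -2 (attained by i=1)
p(4) = min(1+0·4=1, -5+1·4=-1, 5+2·4=13, -1+3·4=11, -6+4·4=10, -4+5·4=16) = -1 (attained by i=1)
Answer: p(3) = -2; p(4) = -1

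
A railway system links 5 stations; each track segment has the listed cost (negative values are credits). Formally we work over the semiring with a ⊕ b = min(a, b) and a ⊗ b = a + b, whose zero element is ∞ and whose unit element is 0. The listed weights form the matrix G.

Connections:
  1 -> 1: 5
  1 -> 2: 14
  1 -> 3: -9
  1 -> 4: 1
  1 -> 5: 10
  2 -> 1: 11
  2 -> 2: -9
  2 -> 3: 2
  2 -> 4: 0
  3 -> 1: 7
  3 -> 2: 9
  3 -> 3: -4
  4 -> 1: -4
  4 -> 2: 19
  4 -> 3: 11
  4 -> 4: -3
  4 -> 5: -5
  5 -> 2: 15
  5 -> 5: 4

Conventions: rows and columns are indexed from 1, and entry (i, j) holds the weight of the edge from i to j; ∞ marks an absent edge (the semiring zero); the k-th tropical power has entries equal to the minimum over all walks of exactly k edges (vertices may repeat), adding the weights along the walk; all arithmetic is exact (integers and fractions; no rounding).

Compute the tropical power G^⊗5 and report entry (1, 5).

G^⊗2:
  [-3, 0, -13, -2, -4]
  [-4, -18, -7, -9, -5]
  [3, 0, -8, 8, 17]
  [-7, 10, -13, -6, -8]
  [26, 6, 17, 15, 8]
G^⊗3:
  [-6, -9, -17, -5, -7]
  [-13, -27, -16, -18, -14]
  [-1, -9, -12, 0, 3]
  [-10, -4, -17, -9, -11]
  [11, -3, 8, 6, 10]
G^⊗4:
  [-10, -18, -21, -9, -10]
  [-22, -36, -25, -27, -23]
  [-5, -18, -16, -9, -5]
  [-13, -13, -21, -12, -14]
  [2, -12, -1, -3, 1]
G^⊗5:
  [-14, -27, -25, -18, -14]
  [-31, -45, -34, -36, -32]
  [-13, -27, -20, -18, -14]
  [-16, -22, -25, -15, -17]
  [-7, -21, -10, -12, -8]
Key observation: the optimum is the walk 1->3->2->2->4->5, with weight (-9) + 9 + (-9) + 0 + (-5) = -14.
Optimal value attained by: walk 1->3->2->2->4->5.
Answer: (G^⊗5)[1][5] = -14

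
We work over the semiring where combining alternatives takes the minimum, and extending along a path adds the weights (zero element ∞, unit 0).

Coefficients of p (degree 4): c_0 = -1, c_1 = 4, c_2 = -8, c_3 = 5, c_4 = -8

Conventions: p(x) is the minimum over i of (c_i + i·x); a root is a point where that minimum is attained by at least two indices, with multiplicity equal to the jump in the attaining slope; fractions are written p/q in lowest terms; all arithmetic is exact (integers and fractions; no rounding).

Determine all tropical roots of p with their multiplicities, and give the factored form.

hull edge (i=0, c=-1) to (i=2, c=-8): slope -7/2, span 2
hull edge (i=2, c=-8) to (i=4, c=-8): slope 0, span 2
Factored form: p(x) = -8 ⊗ (x ⊕ 0) ⊗ (x ⊕ 0) ⊗ (x ⊕ 7/2) ⊗ (x ⊕ 7/2)
Answer: roots = 0 (mult 2), 7/2 (mult 2)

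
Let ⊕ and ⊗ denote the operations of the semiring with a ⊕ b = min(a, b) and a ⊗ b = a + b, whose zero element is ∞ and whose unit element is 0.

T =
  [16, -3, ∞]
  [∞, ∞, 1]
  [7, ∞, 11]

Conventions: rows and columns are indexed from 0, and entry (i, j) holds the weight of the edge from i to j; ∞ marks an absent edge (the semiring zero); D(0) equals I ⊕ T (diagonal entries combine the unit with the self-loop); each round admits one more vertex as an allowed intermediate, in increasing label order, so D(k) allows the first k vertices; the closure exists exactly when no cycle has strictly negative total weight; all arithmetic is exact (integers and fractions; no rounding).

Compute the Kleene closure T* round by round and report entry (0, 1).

D(0):
  [0, -3, ∞]
  [∞, 0, 1]
  [7, ∞, 0]
D(1):
  [0, -3, ∞]
  [∞, 0, 1]
  [7, 4, 0]
D(2):
  [0, -3, -2]
  [∞, 0, 1]
  [7, 4, 0]
D(3):
  [0, -3, -2]
  [8, 0, 1]
  [7, 4, 0]
Answer: T*[0][1] = -3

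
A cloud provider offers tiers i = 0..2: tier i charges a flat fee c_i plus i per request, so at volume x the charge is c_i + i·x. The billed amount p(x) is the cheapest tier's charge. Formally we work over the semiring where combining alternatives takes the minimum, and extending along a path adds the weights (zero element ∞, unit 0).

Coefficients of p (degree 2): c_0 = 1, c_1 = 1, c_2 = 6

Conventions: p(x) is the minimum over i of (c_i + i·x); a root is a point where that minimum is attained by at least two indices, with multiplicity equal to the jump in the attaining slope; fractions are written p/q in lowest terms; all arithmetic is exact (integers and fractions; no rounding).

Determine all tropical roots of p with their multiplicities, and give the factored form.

hull edge (i=0, c=1) to (i=1, c=1): slope 0, span 1
hull edge (i=1, c=1) to (i=2, c=6): slope 5, span 1
Factored form: p(x) = 6 ⊗ (x ⊕ (-5)) ⊗ (x ⊕ 0)
Answer: roots = -5 (mult 1), 0 (mult 1)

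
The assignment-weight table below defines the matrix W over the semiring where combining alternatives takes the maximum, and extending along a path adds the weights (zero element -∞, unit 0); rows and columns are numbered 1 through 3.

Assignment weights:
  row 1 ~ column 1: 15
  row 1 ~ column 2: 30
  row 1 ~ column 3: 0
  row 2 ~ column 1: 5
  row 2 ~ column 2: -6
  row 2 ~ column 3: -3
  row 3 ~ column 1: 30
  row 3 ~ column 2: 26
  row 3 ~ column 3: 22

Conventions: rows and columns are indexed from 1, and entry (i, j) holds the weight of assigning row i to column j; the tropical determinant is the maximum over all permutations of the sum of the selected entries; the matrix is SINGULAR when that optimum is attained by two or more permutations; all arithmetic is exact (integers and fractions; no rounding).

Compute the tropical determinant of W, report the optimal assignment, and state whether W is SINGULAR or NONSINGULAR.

σ = (1, 2, 3): 15 + (-6) + 22 = 31
σ = (1, 3, 2): 15 + (-3) + 26 = 38
σ = (2, 1, 3): 30 + 5 + 22 = 57
σ = (2, 3, 1): 30 + (-3) + 30 = 57
σ = (3, 1, 2): 0 + 5 + 26 = 31
σ = (3, 2, 1): 0 + (-6) + 30 = 24
Optimal value attained by: σ = (2, 1, 3).
Answer: det⊕(W) = 57; verdict: SINGULAR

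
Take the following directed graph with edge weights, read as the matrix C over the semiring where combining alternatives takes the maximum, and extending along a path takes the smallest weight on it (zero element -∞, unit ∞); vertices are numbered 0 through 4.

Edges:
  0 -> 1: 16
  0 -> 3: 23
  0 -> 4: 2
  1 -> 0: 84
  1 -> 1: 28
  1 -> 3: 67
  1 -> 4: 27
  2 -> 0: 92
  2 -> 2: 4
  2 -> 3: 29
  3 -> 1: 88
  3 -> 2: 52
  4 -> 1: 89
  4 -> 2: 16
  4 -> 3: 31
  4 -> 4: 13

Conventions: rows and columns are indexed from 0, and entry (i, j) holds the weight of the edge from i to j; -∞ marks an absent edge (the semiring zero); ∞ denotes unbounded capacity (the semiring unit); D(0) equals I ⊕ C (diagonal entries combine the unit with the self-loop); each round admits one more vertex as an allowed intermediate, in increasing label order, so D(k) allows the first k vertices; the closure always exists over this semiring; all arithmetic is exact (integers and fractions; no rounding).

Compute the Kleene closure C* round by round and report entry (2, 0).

D(0):
  [∞, 16, -∞, 23, 2]
  [84, ∞, -∞, 67, 27]
  [92, -∞, ∞, 29, -∞]
  [-∞, 88, 52, ∞, -∞]
  [-∞, 89, 16, 31, ∞]
D(1):
  [∞, 16, -∞, 23, 2]
  [84, ∞, -∞, 67, 27]
  [92, 16, ∞, 29, 2]
  [-∞, 88, 52, ∞, -∞]
  [-∞, 89, 16, 31, ∞]
D(2):
  [∞, 16, -∞, 23, 16]
  [84, ∞, -∞, 67, 27]
  [92, 16, ∞, 29, 16]
  [84, 88, 52, ∞, 27]
  [84, 89, 16, 67, ∞]
D(3):
  [∞, 16, -∞, 23, 16]
  [84, ∞, -∞, 67, 27]
  [92, 16, ∞, 29, 16]
  [84, 88, 52, ∞, 27]
  [84, 89, 16, 67, ∞]
D(4):
  [∞, 23, 23, 23, 23]
  [84, ∞, 52, 67, 27]
  [92, 29, ∞, 29, 27]
  [84, 88, 52, ∞, 27]
  [84, 89, 52, 67, ∞]
D(5):
  [∞, 23, 23, 23, 23]
  [84, ∞, 52, 67, 27]
  [92, 29, ∞, 29, 27]
  [84, 88, 52, ∞, 27]
  [84, 89, 52, 67, ∞]
Answer: C*[2][0] = 92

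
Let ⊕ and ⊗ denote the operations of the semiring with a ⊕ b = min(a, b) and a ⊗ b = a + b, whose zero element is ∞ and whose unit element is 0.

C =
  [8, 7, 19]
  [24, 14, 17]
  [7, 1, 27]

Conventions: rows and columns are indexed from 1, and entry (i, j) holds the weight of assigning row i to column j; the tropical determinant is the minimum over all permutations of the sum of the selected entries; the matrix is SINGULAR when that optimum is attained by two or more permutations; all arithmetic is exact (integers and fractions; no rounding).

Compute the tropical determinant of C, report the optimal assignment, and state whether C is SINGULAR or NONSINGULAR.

σ = (1, 2, 3): 8 + 14 + 27 = 49
σ = (1, 3, 2): 8 + 17 + 1 = 26
σ = (2, 1, 3): 7 + 24 + 27 = 58
σ = (2, 3, 1): 7 + 17 + 7 = 31
σ = (3, 1, 2): 19 + 24 + 1 = 44
σ = (3, 2, 1): 19 + 14 + 7 = 40
Optimal value attained by: σ = (1, 3, 2).
Answer: det⊕(C) = 26; verdict: NONSINGULAR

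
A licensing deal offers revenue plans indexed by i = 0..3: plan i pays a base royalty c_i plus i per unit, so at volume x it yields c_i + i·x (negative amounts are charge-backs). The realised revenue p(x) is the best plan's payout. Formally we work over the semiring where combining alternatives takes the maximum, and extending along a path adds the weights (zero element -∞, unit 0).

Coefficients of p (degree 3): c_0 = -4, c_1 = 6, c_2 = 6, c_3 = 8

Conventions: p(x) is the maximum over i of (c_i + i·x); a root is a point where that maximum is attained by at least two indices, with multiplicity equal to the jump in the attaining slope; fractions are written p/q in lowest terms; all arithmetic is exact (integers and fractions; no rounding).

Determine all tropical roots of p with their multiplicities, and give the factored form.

hull edge (i=0, c=-4) to (i=1, c=6): slope 10, span 1
hull edge (i=1, c=6) to (i=3, c=8): slope 1, span 2
Factored form: p(x) = 8 ⊗ (x ⊕ (-10)) ⊗ (x ⊕ (-1)) ⊗ (x ⊕ (-1))
Answer: roots = -10 (mult 1), -1 (mult 2)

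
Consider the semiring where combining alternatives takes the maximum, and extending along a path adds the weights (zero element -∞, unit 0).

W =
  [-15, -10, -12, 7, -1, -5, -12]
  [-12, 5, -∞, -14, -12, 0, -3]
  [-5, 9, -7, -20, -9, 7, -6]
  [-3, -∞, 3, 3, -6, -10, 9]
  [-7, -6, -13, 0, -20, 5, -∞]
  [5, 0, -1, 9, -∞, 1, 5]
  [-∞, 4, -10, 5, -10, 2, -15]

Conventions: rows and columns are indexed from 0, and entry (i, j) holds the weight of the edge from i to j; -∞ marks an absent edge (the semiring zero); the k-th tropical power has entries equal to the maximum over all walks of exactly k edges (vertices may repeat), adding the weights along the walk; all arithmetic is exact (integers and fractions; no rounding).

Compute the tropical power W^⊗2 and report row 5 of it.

W^⊗2:
  [4, -3, 10, 10, 1, 4, 16]
  [5, 10, -1, 9, -7, 5, 5]
  [12, 14, 6, 16, -3, 9, 12]
  [0, 13, 6, 14, -1, 11, 12]
  [10, 5, 4, 14, -6, 6, 10]
  [6, 9, 12, 12, 4, 7, 18]
  [7, 9, 8, 11, -1, 4, 14]
Answer: row 5 of W^⊗2 = [6, 9, 12, 12, 4, 7, 18]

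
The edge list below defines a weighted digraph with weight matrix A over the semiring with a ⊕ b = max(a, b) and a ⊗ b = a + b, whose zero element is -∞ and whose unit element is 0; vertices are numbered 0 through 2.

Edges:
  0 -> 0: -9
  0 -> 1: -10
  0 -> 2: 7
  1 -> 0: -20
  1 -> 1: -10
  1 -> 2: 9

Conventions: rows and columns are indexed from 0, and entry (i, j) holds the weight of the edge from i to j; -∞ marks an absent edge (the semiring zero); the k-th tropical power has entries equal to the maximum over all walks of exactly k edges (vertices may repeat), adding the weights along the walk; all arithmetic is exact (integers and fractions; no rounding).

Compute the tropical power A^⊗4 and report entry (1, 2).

A^⊗2:
  [-18, -19, -1]
  [-29, -20, -1]
  [-∞, -∞, -∞]
A^⊗3:
  [-27, -28, -10]
  [-38, -30, -11]
  [-∞, -∞, -∞]
A^⊗4:
  [-36, -37, -19]
  [-47, -40, -21]
  [-∞, -∞, -∞]
Key observation: the optimum is the walk 1->1->1->1->2, with weight (-10) + (-10) + (-10) + 9 = -21.
Optimal value attained by: walk 1->1->1->1->2.
Answer: (A^⊗4)[1][2] = -21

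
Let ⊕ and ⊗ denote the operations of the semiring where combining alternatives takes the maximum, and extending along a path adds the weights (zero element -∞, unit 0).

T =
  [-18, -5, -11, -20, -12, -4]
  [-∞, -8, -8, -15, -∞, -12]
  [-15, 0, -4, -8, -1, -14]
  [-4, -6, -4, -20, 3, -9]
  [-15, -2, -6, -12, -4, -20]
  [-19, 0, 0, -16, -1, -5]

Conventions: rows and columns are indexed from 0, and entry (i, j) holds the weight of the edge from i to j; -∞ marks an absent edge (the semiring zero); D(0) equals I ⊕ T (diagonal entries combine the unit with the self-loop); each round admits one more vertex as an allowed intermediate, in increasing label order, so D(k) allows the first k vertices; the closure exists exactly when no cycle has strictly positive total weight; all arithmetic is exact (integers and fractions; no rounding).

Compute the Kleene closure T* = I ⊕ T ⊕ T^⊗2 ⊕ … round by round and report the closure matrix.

D(0):
  [0, -5, -11, -20, -12, -4]
  [-∞, 0, -8, -15, -∞, -12]
  [-15, 0, 0, -8, -1, -14]
  [-4, -6, -4, 0, 3, -9]
  [-15, -2, -6, -12, 0, -20]
  [-19, 0, 0, -16, -1, 0]
D(1):
  [0, -5, -11, -20, -12, -4]
  [-∞, 0, -8, -15, -∞, -12]
  [-15, 0, 0, -8, -1, -14]
  [-4, -6, -4, 0, 3, -8]
  [-15, -2, -6, -12, 0, -19]
  [-19, 0, 0, -16, -1, 0]
D(2):
  [0, -5, -11, -20, -12, -4]
  [-∞, 0, -8, -15, -∞, -12]
  [-15, 0, 0, -8, -1, -12]
  [-4, -6, -4, 0, 3, -8]
  [-15, -2, -6, -12, 0, -14]
  [-19, 0, 0, -15, -1, 0]
D(3):
  [0, -5, -11, -19, -12, -4]
  [-23, 0, -8, -15, -9, -12]
  [-15, 0, 0, -8, -1, -12]
  [-4, -4, -4, 0, 3, -8]
  [-15, -2, -6, -12, 0, -14]
  [-15, 0, 0, -8, -1, 0]
D(4):
  [0, -5, -11, -19, -12, -4]
  [-19, 0, -8, -15, -9, -12]
  [-12, 0, 0, -8, -1, -12]
  [-4, -4, -4, 0, 3, -8]
  [-15, -2, -6, -12, 0, -14]
  [-12, 0, 0, -8, -1, 0]
D(5):
  [0, -5, -11, -19, -12, -4]
  [-19, 0, -8, -15, -9, -12]
  [-12, 0, 0, -8, -1, -12]
  [-4, 1, -3, 0, 3, -8]
  [-15, -2, -6, -12, 0, -14]
  [-12, 0, 0, -8, -1, 0]
D(6):
  [0, -4, -4, -12, -5, -4]
  [-19, 0, -8, -15, -9, -12]
  [-12, 0, 0, -8, -1, -12]
  [-4, 1, -3, 0, 3, -8]
  [-15, -2, -6, -12, 0, -14]
  [-12, 0, 0, -8, -1, 0]
Answer: T* = [[0, -4, -4, -12, -5, -4], [-19, 0, -8, -15, -9, -12], [-12, 0, 0, -8, -1, -12], [-4, 1, -3, 0, 3, -8], [-15, -2, -6, -12, 0, -14], [-12, 0, 0, -8, -1, 0]]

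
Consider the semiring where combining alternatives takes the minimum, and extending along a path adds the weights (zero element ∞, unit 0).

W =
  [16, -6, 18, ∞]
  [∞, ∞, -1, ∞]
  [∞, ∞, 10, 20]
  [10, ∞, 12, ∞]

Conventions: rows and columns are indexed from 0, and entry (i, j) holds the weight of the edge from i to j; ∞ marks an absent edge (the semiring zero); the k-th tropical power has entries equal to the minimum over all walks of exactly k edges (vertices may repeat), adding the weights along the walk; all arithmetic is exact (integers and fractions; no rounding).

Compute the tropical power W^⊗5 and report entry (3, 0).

W^⊗2:
  [32, 10, -7, 38]
  [∞, ∞, 9, 19]
  [30, ∞, 20, 30]
  [26, 4, 22, 32]
W^⊗3:
  [48, 26, 3, 13]
  [29, ∞, 19, 29]
  [40, 24, 30, 40]
  [42, 20, 3, 42]
W^⊗4:
  [23, 42, 13, 23]
  [39, 23, 29, 39]
  [50, 34, 23, 50]
  [52, 36, 13, 23]
W^⊗5:
  [33, 17, 23, 33]
  [49, 33, 22, 49]
  [60, 44, 33, 43]
  [33, 46, 23, 33]
Key observation: the optimum is the walk 3->0->1->2->3->0, with weight 10 + (-6) + (-1) + 20 + 10 = 33.
Optimal value attained by: walk 3->0->1->2->3->0.
Answer: (W^⊗5)[3][0] = 33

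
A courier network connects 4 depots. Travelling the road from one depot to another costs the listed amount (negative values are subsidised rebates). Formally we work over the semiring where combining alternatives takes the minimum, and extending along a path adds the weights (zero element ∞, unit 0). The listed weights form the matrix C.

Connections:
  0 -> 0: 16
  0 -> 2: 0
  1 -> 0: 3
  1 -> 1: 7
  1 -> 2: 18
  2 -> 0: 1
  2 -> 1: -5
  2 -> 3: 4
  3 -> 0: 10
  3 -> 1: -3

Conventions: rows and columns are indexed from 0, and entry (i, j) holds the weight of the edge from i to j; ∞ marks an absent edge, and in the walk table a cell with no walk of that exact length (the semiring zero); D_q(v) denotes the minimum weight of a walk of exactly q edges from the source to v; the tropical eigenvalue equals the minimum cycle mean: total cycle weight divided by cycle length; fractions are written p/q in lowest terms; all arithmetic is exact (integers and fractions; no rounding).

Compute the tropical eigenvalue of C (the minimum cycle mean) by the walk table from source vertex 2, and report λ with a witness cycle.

q=0: [∞, ∞, 0, ∞]
q=1: [1, -5, ∞, 4]
q=2: [-2, 1, 1, ∞]
q=3: [2, -4, -2, 5]
q=4: [-1, -7, 2, 2]
Optimal cycle mean attained by: cycle 0->2->1->0, total 0 + (-5) + 3, length 3.
Answer: λ = -2/3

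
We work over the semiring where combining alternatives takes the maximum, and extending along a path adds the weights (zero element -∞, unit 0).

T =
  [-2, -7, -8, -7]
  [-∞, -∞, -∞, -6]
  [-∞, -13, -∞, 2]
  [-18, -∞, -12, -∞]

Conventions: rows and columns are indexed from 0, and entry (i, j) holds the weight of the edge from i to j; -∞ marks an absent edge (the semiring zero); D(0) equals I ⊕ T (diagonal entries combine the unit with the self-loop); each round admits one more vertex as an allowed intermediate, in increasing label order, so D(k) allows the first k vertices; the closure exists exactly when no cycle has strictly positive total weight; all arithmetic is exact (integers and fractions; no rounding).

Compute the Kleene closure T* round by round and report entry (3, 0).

D(0):
  [0, -7, -8, -7]
  [-∞, 0, -∞, -6]
  [-∞, -13, 0, 2]
  [-18, -∞, -12, 0]
D(1):
  [0, -7, -8, -7]
  [-∞, 0, -∞, -6]
  [-∞, -13, 0, 2]
  [-18, -25, -12, 0]
D(2):
  [0, -7, -8, -7]
  [-∞, 0, -∞, -6]
  [-∞, -13, 0, 2]
  [-18, -25, -12, 0]
D(3):
  [0, -7, -8, -6]
  [-∞, 0, -∞, -6]
  [-∞, -13, 0, 2]
  [-18, -25, -12, 0]
D(4):
  [0, -7, -8, -6]
  [-24, 0, -18, -6]
  [-16, -13, 0, 2]
  [-18, -25, -12, 0]
Answer: T*[3][0] = -18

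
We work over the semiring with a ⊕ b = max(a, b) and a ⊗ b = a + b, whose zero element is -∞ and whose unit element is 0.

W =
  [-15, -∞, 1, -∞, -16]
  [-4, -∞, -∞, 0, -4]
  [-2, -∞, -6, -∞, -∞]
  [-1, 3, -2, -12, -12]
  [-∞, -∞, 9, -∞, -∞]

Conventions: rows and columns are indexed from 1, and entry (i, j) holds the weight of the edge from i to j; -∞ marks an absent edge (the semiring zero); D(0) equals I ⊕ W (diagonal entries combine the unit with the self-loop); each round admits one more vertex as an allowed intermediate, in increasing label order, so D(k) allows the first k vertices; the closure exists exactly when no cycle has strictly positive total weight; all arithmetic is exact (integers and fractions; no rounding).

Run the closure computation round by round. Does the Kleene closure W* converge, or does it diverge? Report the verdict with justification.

D(0):
  [0, -∞, 1, -∞, -16]
  [-4, 0, -∞, 0, -4]
  [-2, -∞, 0, -∞, -∞]
  [-1, 3, -2, 0, -12]
  [-∞, -∞, 9, -∞, 0]
D(1):
  [0, -∞, 1, -∞, -16]
  [-4, 0, -3, 0, -4]
  [-2, -∞, 0, -∞, -18]
  [-1, 3, 0, 0, -12]
  [-∞, -∞, 9, -∞, 0]
Detection: at round 2, diagonal entry (4, 4) turns strictly positive.
Key observation: the cycle 4->2->4 has total weight 3 + 0, which is strictly positive.
Answer: DIVERGES — positive cycle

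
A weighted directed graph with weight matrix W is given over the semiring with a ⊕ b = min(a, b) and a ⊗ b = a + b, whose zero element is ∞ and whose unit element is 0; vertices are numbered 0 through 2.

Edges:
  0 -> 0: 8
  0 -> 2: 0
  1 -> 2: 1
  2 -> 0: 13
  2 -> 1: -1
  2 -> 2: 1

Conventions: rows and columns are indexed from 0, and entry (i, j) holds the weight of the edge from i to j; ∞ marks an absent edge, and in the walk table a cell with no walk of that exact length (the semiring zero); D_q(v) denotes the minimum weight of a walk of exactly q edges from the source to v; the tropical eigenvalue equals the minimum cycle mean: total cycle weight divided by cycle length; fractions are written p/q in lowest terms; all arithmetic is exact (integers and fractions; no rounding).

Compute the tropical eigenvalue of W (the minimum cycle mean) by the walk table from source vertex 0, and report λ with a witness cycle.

q=0: [0, ∞, ∞]
q=1: [8, ∞, 0]
q=2: [13, -1, 1]
q=3: [14, 0, 0]
Optimal cycle mean attained by: cycle 1->2->1, total 1 + (-1), length 2.
Answer: λ = 0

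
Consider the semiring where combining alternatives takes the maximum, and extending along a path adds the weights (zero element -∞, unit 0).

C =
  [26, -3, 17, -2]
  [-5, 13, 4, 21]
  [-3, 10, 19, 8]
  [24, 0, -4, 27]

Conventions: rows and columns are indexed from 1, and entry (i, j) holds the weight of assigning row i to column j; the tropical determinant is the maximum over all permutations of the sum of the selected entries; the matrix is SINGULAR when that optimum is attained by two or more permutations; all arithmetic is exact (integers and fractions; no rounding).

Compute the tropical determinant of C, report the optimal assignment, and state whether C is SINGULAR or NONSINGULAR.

σ = (1, 2, 3, 4): 26 + 13 + 19 + 27 = 85
σ = (1, 2, 4, 3): 26 + 13 + 8 + (-4) = 43
σ = (1, 3, 2, 4): 26 + 4 + 10 + 27 = 67
σ = (1, 3, 4, 2): 26 + 4 + 8 + 0 = 38
σ = (1, 4, 2, 3): 26 + 21 + 10 + (-4) = 53
σ = (1, 4, 3, 2): 26 + 21 + 19 + 0 = 66
σ = (2, 1, 3, 4): (-3) + (-5) + 19 + 27 = 38
σ = (2, 1, 4, 3): (-3) + (-5) + 8 + (-4) = -4
σ = (2, 3, 1, 4): (-3) + 4 + (-3) + 27 = 25
σ = (2, 3, 4, 1): (-3) + 4 + 8 + 24 = 33
σ = (2, 4, 1, 3): (-3) + 21 + (-3) + (-4) = 11
σ = (2, 4, 3, 1): (-3) + 21 + 19 + 24 = 61
σ = (3, 1, 2, 4): 17 + (-5) + 10 + 27 = 49
σ = (3, 1, 4, 2): 17 + (-5) + 8 + 0 = 20
σ = (3, 2, 1, 4): 17 + 13 + (-3) + 27 = 54
σ = (3, 2, 4, 1): 17 + 13 + 8 + 24 = 62
σ = (3, 4, 1, 2): 17 + 21 + (-3) + 0 = 35
σ = (3, 4, 2, 1): 17 + 21 + 10 + 24 = 72
σ = (4, 1, 2, 3): (-2) + (-5) + 10 + (-4) = -1
σ = (4, 1, 3, 2): (-2) + (-5) + 19 + 0 = 12
σ = (4, 2, 1, 3): (-2) + 13 + (-3) + (-4) = 4
σ = (4, 2, 3, 1): (-2) + 13 + 19 + 24 = 54
σ = (4, 3, 1, 2): (-2) + 4 + (-3) + 0 = -1
σ = (4, 3, 2, 1): (-2) + 4 + 10 + 24 = 36
Optimal value attained by: σ = (1, 2, 3, 4).
Answer: det⊕(C) = 85; verdict: NONSINGULAR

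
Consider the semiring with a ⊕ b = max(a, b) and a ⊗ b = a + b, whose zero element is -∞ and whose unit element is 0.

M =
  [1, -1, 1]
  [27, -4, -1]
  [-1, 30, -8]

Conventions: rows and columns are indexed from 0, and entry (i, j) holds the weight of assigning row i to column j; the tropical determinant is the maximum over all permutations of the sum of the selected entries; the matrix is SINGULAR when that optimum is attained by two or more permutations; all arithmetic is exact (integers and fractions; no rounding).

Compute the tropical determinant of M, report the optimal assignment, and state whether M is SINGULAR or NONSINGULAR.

σ = (0, 1, 2): 1 + (-4) + (-8) = -11
σ = (0, 2, 1): 1 + (-1) + 30 = 30
σ = (1, 0, 2): (-1) + 27 + (-8) = 18
σ = (1, 2, 0): (-1) + (-1) + (-1) = -3
σ = (2, 0, 1): 1 + 27 + 30 = 58
σ = (2, 1, 0): 1 + (-4) + (-1) = -4
Optimal value attained by: σ = (2, 0, 1).
Answer: det⊕(M) = 58; verdict: NONSINGULAR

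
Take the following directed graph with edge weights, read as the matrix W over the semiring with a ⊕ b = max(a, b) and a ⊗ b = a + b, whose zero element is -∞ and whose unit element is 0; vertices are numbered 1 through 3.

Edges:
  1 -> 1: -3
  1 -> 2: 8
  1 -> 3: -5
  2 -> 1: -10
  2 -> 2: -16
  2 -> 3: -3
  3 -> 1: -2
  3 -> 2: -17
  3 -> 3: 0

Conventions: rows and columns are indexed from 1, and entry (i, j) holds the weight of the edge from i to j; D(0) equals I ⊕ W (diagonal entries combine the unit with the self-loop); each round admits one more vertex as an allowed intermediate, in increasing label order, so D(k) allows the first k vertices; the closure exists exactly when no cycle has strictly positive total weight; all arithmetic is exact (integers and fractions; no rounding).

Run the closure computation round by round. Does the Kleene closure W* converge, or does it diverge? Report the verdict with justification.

D(0):
  [0, 8, -5]
  [-10, 0, -3]
  [-2, -17, 0]
D(1):
  [0, 8, -5]
  [-10, 0, -3]
  [-2, 6, 0]
Detection: at round 2, diagonal entry (3, 3) turns strictly positive.
Key observation: the cycle 3->1->2->3 has total weight (-2) + 8 + (-3), which is strictly positive.
Answer: DIVERGES — positive cycle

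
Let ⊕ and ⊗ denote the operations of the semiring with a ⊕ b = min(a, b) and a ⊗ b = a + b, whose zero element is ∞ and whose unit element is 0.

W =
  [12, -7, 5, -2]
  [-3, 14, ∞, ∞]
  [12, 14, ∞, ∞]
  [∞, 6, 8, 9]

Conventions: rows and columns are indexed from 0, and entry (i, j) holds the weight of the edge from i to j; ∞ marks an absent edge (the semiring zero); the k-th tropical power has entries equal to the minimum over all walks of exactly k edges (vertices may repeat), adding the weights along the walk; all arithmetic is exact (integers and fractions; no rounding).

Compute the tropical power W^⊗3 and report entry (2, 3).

W^⊗2:
  [-10, 4, 6, 7]
  [9, -10, 2, -5]
  [11, 5, 17, 10]
  [3, 15, 17, 18]
W^⊗3:
  [1, -17, -5, -12]
  [-13, 1, 3, 4]
  [2, 4, 16, 9]
  [12, -4, 8, 1]
Key observation: the optimum is the walk 2->1->0->3, with weight 14 + (-3) + (-2) = 9.
Optimal value attained by: walk 2->1->0->3.
Answer: (W^⊗3)[2][3] = 9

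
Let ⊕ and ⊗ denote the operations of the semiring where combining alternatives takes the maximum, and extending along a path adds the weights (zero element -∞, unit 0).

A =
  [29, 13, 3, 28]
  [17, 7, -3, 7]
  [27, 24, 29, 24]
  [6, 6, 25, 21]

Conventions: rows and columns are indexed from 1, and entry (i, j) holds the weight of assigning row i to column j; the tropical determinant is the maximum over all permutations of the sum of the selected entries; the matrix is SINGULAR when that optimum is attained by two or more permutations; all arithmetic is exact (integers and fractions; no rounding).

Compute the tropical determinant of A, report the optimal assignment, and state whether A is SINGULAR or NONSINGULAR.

σ = (1, 2, 3, 4): 29 + 7 + 29 + 21 = 86
σ = (1, 2, 4, 3): 29 + 7 + 24 + 25 = 85
σ = (1, 3, 2, 4): 29 + (-3) + 24 + 21 = 71
σ = (1, 3, 4, 2): 29 + (-3) + 24 + 6 = 56
σ = (1, 4, 2, 3): 29 + 7 + 24 + 25 = 85
σ = (1, 4, 3, 2): 29 + 7 + 29 + 6 = 71
σ = (2, 1, 3, 4): 13 + 17 + 29 + 21 = 80
σ = (2, 1, 4, 3): 13 + 17 + 24 + 25 = 79
σ = (2, 3, 1, 4): 13 + (-3) + 27 + 21 = 58
σ = (2, 3, 4, 1): 13 + (-3) + 24 + 6 = 40
σ = (2, 4, 1, 3): 13 + 7 + 27 + 25 = 72
σ = (2, 4, 3, 1): 13 + 7 + 29 + 6 = 55
σ = (3, 1, 2, 4): 3 + 17 + 24 + 21 = 65
σ = (3, 1, 4, 2): 3 + 17 + 24 + 6 = 50
σ = (3, 2, 1, 4): 3 + 7 + 27 + 21 = 58
σ = (3, 2, 4, 1): 3 + 7 + 24 + 6 = 40
σ = (3, 4, 1, 2): 3 + 7 + 27 + 6 = 43
σ = (3, 4, 2, 1): 3 + 7 + 24 + 6 = 40
σ = (4, 1, 2, 3): 28 + 17 + 24 + 25 = 94
σ = (4, 1, 3, 2): 28 + 17 + 29 + 6 = 80
σ = (4, 2, 1, 3): 28 + 7 + 27 + 25 = 87
σ = (4, 2, 3, 1): 28 + 7 + 29 + 6 = 70
σ = (4, 3, 1, 2): 28 + (-3) + 27 + 6 = 58
σ = (4, 3, 2, 1): 28 + (-3) + 24 + 6 = 55
Optimal value attained by: σ = (4, 1, 2, 3).
Answer: det⊕(A) = 94; verdict: NONSINGULAR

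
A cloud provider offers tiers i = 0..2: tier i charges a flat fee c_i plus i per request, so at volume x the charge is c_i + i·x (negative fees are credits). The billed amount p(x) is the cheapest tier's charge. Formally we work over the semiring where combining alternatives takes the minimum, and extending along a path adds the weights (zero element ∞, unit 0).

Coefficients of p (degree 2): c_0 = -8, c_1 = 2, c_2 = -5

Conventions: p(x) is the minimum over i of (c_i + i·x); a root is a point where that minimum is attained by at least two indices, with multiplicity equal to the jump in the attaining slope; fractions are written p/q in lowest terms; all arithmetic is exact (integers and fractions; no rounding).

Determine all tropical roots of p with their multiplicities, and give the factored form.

hull edge (i=0, c=-8) to (i=2, c=-5): slope 3/2, span 2
Factored form: p(x) = -5 ⊗ (x ⊕ (-3/2)) ⊗ (x ⊕ (-3/2))
Answer: roots = -3/2 (mult 2)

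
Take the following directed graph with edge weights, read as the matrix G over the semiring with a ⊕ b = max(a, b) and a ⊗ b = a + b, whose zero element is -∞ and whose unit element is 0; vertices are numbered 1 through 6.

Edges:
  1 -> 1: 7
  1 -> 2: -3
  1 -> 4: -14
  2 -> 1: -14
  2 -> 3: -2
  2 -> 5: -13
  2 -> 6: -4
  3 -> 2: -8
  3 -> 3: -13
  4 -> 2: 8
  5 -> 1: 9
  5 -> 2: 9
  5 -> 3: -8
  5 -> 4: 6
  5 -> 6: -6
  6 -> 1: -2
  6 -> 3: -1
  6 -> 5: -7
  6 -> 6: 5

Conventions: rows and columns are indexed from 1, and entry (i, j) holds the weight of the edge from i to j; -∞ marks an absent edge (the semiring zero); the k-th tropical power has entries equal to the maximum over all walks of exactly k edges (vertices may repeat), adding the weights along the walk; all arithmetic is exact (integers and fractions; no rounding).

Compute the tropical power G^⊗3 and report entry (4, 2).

G^⊗2:
  [14, 4, -5, -7, -16, -7]
  [-4, -4, -5, -7, -11, 1]
  [-22, -21, -10, -∞, -21, -12]
  [-6, -∞, 6, -∞, -5, 4]
  [16, 14, 7, -5, -4, 5]
  [5, 2, 4, -1, -2, 10]
G^⊗3:
  [21, 11, 2, 0, -9, 0]
  [3, 1, 0, -5, -6, 6]
  [-12, -12, -13, -15, -19, -7]
  [4, 4, 3, 1, -3, 9]
  [23, 13, 12, 2, 1, 10]
  [12, 7, 9, 4, 3, 15]
Key observation: the optimum is the walk 4->2->5->2, with weight 8 + (-13) + 9 = 4.
Optimal value attained by: walk 4->2->5->2.
Answer: (G^⊗3)[4][2] = 4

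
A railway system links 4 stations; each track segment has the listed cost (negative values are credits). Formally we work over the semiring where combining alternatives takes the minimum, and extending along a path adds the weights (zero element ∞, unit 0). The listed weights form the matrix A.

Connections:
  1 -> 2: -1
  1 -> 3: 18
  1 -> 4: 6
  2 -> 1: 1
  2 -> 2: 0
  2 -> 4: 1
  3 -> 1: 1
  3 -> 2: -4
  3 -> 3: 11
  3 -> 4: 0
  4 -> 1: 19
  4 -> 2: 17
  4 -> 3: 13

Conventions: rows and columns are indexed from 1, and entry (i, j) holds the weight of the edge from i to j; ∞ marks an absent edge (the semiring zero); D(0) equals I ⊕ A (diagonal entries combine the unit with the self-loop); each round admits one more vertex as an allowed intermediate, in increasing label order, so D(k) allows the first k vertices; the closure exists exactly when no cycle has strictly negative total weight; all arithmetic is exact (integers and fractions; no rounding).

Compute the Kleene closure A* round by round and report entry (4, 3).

D(0):
  [0, -1, 18, 6]
  [1, 0, ∞, 1]
  [1, -4, 0, 0]
  [19, 17, 13, 0]
D(1):
  [0, -1, 18, 6]
  [1, 0, 19, 1]
  [1, -4, 0, 0]
  [19, 17, 13, 0]
D(2):
  [0, -1, 18, 0]
  [1, 0, 19, 1]
  [-3, -4, 0, -3]
  [18, 17, 13, 0]
D(3):
  [0, -1, 18, 0]
  [1, 0, 19, 1]
  [-3, -4, 0, -3]
  [10, 9, 13, 0]
D(4):
  [0, -1, 13, 0]
  [1, 0, 14, 1]
  [-3, -4, 0, -3]
  [10, 9, 13, 0]
Answer: A*[4][3] = 13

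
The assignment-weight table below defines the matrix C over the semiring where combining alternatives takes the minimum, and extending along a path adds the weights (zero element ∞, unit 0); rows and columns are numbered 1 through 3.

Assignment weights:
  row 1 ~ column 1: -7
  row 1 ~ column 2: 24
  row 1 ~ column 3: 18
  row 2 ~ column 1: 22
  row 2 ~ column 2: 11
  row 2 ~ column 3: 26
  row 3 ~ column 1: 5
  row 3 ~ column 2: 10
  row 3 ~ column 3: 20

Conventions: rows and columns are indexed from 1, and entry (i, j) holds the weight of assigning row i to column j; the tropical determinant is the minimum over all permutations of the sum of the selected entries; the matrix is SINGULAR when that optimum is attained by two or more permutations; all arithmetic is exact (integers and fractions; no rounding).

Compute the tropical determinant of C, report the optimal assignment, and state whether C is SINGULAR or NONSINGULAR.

σ = (1, 2, 3): (-7) + 11 + 20 = 24
σ = (1, 3, 2): (-7) + 26 + 10 = 29
σ = (2, 1, 3): 24 + 22 + 20 = 66
σ = (2, 3, 1): 24 + 26 + 5 = 55
σ = (3, 1, 2): 18 + 22 + 10 = 50
σ = (3, 2, 1): 18 + 11 + 5 = 34
Optimal value attained by: σ = (1, 2, 3).
Answer: det⊕(C) = 24; verdict: NONSINGULAR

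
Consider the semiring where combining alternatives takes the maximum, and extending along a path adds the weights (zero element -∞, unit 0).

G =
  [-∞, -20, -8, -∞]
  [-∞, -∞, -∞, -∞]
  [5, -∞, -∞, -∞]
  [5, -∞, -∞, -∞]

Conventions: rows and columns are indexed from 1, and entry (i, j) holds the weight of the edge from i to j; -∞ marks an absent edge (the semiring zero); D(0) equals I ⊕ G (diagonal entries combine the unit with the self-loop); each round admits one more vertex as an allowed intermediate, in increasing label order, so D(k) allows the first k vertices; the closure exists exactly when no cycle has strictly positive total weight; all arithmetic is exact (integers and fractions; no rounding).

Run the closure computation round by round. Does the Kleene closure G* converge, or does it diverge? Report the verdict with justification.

D(0):
  [0, -20, -8, -∞]
  [-∞, 0, -∞, -∞]
  [5, -∞, 0, -∞]
  [5, -∞, -∞, 0]
D(1):
  [0, -20, -8, -∞]
  [-∞, 0, -∞, -∞]
  [5, -15, 0, -∞]
  [5, -15, -3, 0]
D(2):
  [0, -20, -8, -∞]
  [-∞, 0, -∞, -∞]
  [5, -15, 0, -∞]
  [5, -15, -3, 0]
D(3):
  [0, -20, -8, -∞]
  [-∞, 0, -∞, -∞]
  [5, -15, 0, -∞]
  [5, -15, -3, 0]
D(4):
  [0, -20, -8, -∞]
  [-∞, 0, -∞, -∞]
  [5, -15, 0, -∞]
  [5, -15, -3, 0]
Key observation: every diagonal entry stays at the unit through all rounds, so no improving cycle exists.
Answer: CONVERGES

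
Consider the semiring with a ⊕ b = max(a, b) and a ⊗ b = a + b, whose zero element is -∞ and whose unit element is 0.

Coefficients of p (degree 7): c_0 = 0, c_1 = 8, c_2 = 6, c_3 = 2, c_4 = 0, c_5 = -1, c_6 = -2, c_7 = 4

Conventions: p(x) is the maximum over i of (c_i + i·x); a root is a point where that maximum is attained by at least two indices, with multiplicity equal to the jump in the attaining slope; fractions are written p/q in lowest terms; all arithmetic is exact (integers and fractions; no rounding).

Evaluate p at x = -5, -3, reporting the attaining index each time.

p(-5) = max(0+0·(-5)=0, 8+1·(-5)=3, 6+2·(-5)=-4, 2+3·(-5)=-13, 0+4·(-5)=-20, -1+5·(-5)=-26, -2+6·(-5)=-32, 4+7·(-5)=-31) = 3 (attained by i=1)
p(-3) = max(0+0·(-3)=0, 8+1·(-3)=5, 6+2·(-3)=0, 2+3·(-3)=-7, 0+4·(-3)=-12, -1+5·(-3)=-16, -2+6·(-3)=-20, 4+7·(-3)=-17) = 5 (attained by i=1)
Answer: p(-5) = 3; p(-3) = 5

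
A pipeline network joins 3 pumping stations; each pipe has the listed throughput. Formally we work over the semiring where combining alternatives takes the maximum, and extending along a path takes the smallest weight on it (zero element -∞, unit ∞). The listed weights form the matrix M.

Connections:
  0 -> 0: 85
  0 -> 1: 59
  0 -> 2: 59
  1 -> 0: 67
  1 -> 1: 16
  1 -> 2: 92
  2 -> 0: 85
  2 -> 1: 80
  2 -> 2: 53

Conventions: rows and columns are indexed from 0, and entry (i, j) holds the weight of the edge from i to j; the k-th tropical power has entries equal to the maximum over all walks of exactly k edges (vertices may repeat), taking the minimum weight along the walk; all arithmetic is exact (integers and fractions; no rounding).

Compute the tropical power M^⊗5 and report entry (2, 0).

M^⊗2:
  [85, 59, 59]
  [85, 80, 59]
  [85, 59, 80]
M^⊗3:
  [85, 59, 59]
  [85, 59, 80]
  [85, 80, 59]
M^⊗4:
  [85, 59, 59]
  [85, 80, 59]
  [85, 59, 80]
M^⊗5:
  [85, 59, 59]
  [85, 59, 80]
  [85, 80, 59]
Key observation: the optimum is the walk 2->0->0->0->0->0, with weight 85 min 85 min 85 min 85 min 85 = 85.
Optimal value attained by: walk 2->0->0->0->0->0.
Answer: (M^⊗5)[2][0] = 85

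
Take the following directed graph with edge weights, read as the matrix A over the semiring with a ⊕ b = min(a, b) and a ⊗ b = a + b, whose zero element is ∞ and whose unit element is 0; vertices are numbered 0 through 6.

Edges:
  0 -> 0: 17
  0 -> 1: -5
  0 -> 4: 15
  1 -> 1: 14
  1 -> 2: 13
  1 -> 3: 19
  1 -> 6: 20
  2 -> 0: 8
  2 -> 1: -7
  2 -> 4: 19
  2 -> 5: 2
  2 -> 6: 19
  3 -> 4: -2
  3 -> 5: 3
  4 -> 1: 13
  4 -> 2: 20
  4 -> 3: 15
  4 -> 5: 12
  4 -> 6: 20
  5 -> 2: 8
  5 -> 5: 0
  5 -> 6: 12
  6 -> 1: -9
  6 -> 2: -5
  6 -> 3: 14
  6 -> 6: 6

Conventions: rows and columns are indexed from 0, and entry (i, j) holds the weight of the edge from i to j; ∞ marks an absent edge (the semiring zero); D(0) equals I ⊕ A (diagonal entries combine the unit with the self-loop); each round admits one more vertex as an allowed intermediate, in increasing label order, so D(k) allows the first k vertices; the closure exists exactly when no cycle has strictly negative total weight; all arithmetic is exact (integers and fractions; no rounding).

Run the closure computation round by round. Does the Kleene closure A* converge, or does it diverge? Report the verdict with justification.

D(0):
  [0, -5, ∞, ∞, 15, ∞, ∞]
  [∞, 0, 13, 19, ∞, ∞, 20]
  [8, -7, 0, ∞, 19, 2, 19]
  [∞, ∞, ∞, 0, -2, 3, ∞]
  [∞, 13, 20, 15, 0, 12, 20]
  [∞, ∞, 8, ∞, ∞, 0, 12]
  [∞, -9, -5, 14, ∞, ∞, 0]
D(1):
  [0, -5, ∞, ∞, 15, ∞, ∞]
  [∞, 0, 13, 19, ∞, ∞, 20]
  [8, -7, 0, ∞, 19, 2, 19]
  [∞, ∞, ∞, 0, -2, 3, ∞]
  [∞, 13, 20, 15, 0, 12, 20]
  [∞, ∞, 8, ∞, ∞, 0, 12]
  [∞, -9, -5, 14, ∞, ∞, 0]
D(2):
  [0, -5, 8, 14, 15, ∞, 15]
  [∞, 0, 13, 19, ∞, ∞, 20]
  [8, -7, 0, 12, 19, 2, 13]
  [∞, ∞, ∞, 0, -2, 3, ∞]
  [∞, 13, 20, 15, 0, 12, 20]
  [∞, ∞, 8, ∞, ∞, 0, 12]
  [∞, -9, -5, 10, ∞, ∞, 0]
D(3):
  [0, -5, 8, 14, 15, 10, 15]
  [21, 0, 13, 19, 32, 15, 20]
  [8, -7, 0, 12, 19, 2, 13]
  [∞, ∞, ∞, 0, -2, 3, ∞]
  [28, 13, 20, 15, 0, 12, 20]
  [16, 1, 8, 20, 27, 0, 12]
  [3, -12, -5, 7, 14, -3, 0]
D(4):
  [0, -5, 8, 14, 12, 10, 15]
  [21, 0, 13, 19, 17, 15, 20]
  [8, -7, 0, 12, 10, 2, 13]
  [∞, ∞, ∞, 0, -2, 3, ∞]
  [28, 13, 20, 15, 0, 12, 20]
  [16, 1, 8, 20, 18, 0, 12]
  [3, -12, -5, 7, 5, -3, 0]
D(5):
  [0, -5, 8, 14, 12, 10, 15]
  [21, 0, 13, 19, 17, 15, 20]
  [8, -7, 0, 12, 10, 2, 13]
  [26, 11, 18, 0, -2, 3, 18]
  [28, 13, 20, 15, 0, 12, 20]
  [16, 1, 8, 20, 18, 0, 12]
  [3, -12, -5, 7, 5, -3, 0]
D(6):
  [0, -5, 8, 14, 12, 10, 15]
  [21, 0, 13, 19, 17, 15, 20]
  [8, -7, 0, 12, 10, 2, 13]
  [19, 4, 11, 0, -2, 3, 15]
  [28, 13, 20, 15, 0, 12, 20]
  [16, 1, 8, 20, 18, 0, 12]
  [3, -12, -5, 7, 5, -3, 0]
D(7):
  [0, -5, 8, 14, 12, 10, 15]
  [21, 0, 13, 19, 17, 15, 20]
  [8, -7, 0, 12, 10, 2, 13]
  [18, 3, 10, 0, -2, 3, 15]
  [23, 8, 15, 15, 0, 12, 20]
  [15, 0, 7, 19, 17, 0, 12]
  [3, -12, -5, 7, 5, -3, 0]
Key observation: every diagonal entry stays at the unit through all rounds, so no improving cycle exists.
Answer: CONVERGES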